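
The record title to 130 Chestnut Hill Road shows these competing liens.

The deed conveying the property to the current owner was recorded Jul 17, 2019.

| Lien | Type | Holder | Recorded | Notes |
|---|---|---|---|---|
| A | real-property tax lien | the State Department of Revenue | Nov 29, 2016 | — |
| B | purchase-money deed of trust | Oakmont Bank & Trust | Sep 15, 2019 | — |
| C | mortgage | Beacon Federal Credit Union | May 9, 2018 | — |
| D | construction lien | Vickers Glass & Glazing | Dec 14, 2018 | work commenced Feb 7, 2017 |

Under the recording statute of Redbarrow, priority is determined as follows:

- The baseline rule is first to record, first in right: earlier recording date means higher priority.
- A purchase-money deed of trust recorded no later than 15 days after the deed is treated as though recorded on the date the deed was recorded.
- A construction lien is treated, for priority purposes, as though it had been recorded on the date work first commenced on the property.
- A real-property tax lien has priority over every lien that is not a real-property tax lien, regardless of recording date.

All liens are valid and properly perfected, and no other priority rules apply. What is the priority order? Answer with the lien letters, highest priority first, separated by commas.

Effective dates after the stated exceptions: B missed the 15-day window (60 days after the deed), so its recording date stands; D's effective date is Feb 7, 2017, when work began.
A is a real-property tax lien and takes priority over every other lien.
Among the remaining liens, by effective date: D (Feb 7, 2017), C (May 9, 2018), B (Sep 15, 2019).

A, D, C, B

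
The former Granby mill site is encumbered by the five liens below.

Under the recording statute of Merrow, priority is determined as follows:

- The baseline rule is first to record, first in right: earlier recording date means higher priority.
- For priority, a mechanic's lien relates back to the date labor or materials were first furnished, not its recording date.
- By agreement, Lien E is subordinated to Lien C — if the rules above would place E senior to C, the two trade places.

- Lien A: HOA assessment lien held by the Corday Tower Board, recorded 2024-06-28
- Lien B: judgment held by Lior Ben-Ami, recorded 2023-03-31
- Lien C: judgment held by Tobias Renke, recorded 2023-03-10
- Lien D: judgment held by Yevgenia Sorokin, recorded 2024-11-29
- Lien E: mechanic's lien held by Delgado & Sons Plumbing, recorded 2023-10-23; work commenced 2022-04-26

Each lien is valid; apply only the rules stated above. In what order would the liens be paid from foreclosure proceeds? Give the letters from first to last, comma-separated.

C, E, B, A, D

Effective dates after the stated exceptions: E's effective date is 2022-04-26, when work began.
Sorted by effective date: E (2022-04-26), C (2023-03-10), B (2023-03-31), A (2024-06-28), D (2024-11-29).
Because E would otherwise rank above C, the subordination swaps them.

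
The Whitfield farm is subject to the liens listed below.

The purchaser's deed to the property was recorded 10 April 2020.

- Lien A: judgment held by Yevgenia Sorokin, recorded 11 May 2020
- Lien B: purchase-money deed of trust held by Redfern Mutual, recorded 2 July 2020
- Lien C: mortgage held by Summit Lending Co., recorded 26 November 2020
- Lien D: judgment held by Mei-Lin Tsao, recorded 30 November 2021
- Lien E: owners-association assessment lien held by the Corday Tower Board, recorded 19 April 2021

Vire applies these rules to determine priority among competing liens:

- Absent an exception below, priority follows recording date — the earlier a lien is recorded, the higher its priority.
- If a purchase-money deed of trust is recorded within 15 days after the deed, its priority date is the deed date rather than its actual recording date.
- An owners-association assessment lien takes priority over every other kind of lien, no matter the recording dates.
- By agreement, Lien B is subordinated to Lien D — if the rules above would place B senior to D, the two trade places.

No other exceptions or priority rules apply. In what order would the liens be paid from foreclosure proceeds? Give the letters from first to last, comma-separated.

E, A, D, C, B

Effective dates: B was recorded 83 days after the deed — beyond 15 days — so no relation-back applies.
As an owners-association assessment lien, E is senior to every other lien.
Among the remaining liens, by effective date: A (11 May 2020), B (2 July 2020), C (26 November 2020), D (30 November 2021).
The subordination applies — B was senior to D — so B and D swap.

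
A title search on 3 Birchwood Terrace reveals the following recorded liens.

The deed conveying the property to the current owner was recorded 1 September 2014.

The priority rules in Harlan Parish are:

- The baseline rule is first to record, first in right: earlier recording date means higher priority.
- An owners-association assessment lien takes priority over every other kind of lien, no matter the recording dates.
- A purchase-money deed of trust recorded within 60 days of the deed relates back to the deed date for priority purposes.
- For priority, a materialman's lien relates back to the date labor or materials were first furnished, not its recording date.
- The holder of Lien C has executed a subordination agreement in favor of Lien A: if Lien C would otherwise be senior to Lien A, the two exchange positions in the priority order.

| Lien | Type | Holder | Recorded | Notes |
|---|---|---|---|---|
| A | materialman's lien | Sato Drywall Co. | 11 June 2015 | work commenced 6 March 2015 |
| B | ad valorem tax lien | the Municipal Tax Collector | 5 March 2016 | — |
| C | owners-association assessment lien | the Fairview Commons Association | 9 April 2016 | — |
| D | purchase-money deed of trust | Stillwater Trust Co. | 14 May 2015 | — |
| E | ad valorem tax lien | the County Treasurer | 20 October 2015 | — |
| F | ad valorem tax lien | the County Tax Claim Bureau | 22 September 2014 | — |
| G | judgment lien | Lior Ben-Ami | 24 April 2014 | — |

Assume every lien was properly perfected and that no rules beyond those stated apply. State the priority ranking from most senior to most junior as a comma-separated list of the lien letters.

A, G, F, C, D, E, B

First, effective dates: A is treated as recorded 6 March 2015, the work-commencement date; D was recorded 255 days after the deed, outside the 60-day window, so it keeps its recording date.
C, as an owners-association assessment lien, has superpriority and ranks first.
The other liens, earliest effective date first: G (24 April 2014), F (22 September 2014), A (6 March 2015), D (14 May 2015), E (20 October 2015), B (5 March 2016).
Because C would otherwise rank above A, the subordination swaps them.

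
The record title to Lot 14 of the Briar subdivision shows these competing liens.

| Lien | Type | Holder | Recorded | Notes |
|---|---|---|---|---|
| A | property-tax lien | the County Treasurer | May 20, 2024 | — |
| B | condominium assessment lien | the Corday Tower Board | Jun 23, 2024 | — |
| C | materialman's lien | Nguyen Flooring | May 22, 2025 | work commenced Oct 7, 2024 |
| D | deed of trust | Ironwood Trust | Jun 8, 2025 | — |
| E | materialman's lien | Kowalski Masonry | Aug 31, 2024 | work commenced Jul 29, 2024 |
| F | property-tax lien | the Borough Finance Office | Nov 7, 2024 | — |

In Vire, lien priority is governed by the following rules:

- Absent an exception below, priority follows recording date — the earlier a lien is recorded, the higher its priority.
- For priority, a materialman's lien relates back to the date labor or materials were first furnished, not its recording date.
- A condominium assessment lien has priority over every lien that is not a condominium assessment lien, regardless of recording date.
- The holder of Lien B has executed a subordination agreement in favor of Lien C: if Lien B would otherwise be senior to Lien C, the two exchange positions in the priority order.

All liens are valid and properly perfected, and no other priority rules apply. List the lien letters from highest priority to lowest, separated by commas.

C, A, E, B, F, D

Effective dates: C relates back to Oct 7, 2024 (work commenced); E relates back to Jul 29, 2024 (work commenced).
As a condominium assessment lien, B is senior to every other lien.
Among the remaining liens, by effective date: A (May 20, 2024), E (Jul 29, 2024), C (Oct 7, 2024), F (Nov 7, 2024), D (Jun 8, 2025).
Because B would otherwise rank above C, the subordination swaps them.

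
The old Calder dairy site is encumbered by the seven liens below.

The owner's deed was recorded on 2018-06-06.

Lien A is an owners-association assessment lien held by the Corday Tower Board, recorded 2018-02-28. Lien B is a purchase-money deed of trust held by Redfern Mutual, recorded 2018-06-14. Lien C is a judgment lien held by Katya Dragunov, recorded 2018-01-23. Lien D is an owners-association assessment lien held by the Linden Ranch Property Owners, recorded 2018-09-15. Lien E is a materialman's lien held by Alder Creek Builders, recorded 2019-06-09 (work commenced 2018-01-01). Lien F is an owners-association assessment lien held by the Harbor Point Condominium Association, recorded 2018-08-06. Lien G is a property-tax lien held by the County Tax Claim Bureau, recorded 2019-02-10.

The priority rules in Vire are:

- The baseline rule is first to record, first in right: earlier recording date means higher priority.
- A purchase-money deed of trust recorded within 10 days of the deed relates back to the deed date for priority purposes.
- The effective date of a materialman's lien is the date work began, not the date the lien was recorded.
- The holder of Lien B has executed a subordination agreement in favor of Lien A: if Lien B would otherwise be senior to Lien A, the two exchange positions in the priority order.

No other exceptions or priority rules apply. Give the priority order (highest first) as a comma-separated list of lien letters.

E, C, A, B, F, D, G

Effective dates: B's effective date is the deed date, 2018-06-06; E relates back to 2018-01-01 (work commenced).
Ordering by effective date: E (2018-01-01), C (2018-01-23), A (2018-02-28), B (2018-06-06), F (2018-08-06), D (2018-09-15), G (2019-02-10).
B is already junior to A, so the subordination agreement changes nothing.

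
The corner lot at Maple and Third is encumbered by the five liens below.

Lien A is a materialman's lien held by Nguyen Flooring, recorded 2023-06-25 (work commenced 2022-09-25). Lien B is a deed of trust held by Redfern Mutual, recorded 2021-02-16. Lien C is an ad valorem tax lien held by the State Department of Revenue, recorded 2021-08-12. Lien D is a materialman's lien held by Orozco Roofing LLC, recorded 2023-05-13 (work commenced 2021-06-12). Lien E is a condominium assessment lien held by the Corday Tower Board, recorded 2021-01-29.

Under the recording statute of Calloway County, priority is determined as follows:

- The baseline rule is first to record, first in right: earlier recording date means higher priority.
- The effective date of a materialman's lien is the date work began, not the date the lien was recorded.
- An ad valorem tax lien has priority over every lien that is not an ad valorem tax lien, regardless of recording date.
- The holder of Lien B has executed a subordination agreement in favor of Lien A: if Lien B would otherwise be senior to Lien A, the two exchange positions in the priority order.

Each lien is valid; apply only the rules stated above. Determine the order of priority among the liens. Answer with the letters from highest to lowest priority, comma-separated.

C, E, A, D, B

Effective dates: A is treated as recorded 2022-09-25, the work-commencement date; D's effective date is 2021-06-12, when work began.
As an ad valorem tax lien, C is senior to every other lien.
Among the remaining liens, by effective date: E (2021-01-29), B (2021-02-16), D (2021-06-12), A (2022-09-25).
Because B would otherwise rank above A, the subordination swaps them.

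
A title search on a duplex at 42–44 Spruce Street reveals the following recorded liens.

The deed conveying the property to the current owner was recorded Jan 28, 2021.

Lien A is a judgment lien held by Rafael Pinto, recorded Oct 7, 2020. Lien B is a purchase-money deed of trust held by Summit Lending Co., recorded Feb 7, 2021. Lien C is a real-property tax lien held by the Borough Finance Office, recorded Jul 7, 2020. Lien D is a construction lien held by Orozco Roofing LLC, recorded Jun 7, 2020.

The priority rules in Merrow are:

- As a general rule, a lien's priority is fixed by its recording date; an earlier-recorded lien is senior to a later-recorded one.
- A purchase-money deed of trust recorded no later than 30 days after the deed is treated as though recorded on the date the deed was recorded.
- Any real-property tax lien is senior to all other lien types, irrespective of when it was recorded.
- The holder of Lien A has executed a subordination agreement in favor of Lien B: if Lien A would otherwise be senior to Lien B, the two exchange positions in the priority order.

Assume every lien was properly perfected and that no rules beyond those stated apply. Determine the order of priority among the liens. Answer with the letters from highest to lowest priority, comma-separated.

C, D, B, A

Adjusting effective dates: B's effective date is the deed date, Jan 28, 2021.
C, as a real-property tax lien, has superpriority and ranks first.
Ordering the rest by effective date: D (Jun 7, 2020), A (Oct 7, 2020), B (Jan 28, 2021).
A would otherwise be senior to B, so under the subordination agreement A and B exchange positions.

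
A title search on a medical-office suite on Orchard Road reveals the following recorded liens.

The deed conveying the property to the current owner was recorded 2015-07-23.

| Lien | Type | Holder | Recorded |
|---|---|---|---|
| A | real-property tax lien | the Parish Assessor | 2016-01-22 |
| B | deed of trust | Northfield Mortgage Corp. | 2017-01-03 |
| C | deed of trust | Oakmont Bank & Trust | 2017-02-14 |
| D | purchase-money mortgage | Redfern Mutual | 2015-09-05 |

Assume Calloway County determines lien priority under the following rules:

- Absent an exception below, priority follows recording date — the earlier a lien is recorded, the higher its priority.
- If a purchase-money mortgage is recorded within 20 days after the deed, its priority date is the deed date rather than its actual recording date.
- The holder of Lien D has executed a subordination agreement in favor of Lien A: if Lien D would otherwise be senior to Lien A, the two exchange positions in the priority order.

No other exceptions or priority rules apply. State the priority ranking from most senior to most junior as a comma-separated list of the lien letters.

A, D, B, C

First, effective dates: D was recorded 44 days after the deed — beyond 20 days — so no relation-back applies.
Sorted by effective date: D (2015-09-05), A (2016-01-22), B (2017-01-03), C (2017-02-14).
D is senior to A before the subordination, so the two trade places.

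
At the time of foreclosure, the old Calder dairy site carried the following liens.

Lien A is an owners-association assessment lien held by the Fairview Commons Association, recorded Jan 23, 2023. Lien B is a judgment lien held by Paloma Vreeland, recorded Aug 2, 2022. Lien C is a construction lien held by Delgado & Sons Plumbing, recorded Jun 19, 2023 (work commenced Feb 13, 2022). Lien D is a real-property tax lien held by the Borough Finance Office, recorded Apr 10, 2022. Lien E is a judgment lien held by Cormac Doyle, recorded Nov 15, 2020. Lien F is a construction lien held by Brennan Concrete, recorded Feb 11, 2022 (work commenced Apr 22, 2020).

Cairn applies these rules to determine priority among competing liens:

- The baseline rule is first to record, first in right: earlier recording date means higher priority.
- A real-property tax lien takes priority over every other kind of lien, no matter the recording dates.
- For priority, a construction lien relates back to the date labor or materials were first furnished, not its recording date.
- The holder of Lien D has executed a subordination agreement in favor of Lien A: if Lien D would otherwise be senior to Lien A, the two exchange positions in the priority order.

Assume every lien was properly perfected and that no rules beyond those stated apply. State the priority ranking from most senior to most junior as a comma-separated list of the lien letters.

A, F, E, C, B, D

Effective dates: C relates back to Feb 13, 2022 (work commenced); F is treated as recorded Apr 22, 2020, the work-commencement date.
D, as a real-property tax lien, has superpriority and ranks first.
Ordering the rest by effective date: F (Apr 22, 2020), E (Nov 15, 2020), C (Feb 13, 2022), B (Aug 2, 2022), A (Jan 23, 2023).
Because D would otherwise rank above A, the subordination swaps them.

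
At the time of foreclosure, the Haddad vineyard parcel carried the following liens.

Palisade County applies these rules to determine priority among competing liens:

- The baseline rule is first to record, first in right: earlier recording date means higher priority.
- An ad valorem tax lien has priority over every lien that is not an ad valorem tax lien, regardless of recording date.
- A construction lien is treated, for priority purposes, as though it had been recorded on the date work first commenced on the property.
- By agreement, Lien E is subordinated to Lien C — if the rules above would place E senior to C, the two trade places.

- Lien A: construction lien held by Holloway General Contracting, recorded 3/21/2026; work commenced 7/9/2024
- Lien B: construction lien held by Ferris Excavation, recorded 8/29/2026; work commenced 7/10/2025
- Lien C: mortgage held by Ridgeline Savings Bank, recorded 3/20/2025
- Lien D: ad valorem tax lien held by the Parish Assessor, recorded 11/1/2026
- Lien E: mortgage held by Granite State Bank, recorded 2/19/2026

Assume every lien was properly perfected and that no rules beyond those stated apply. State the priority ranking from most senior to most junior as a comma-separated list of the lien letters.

Adjusting effective dates: A is treated as recorded 7/9/2024, the work-commencement date; B is treated as recorded 7/10/2025, the work-commencement date.
D is an ad valorem tax lien and takes priority over every other lien.
Ordering the rest by effective date: A (7/9/2024), C (3/20/2025), B (7/10/2025), E (2/19/2026).
E is already junior to C, so the subordination agreement changes nothing.

D, A, C, B, E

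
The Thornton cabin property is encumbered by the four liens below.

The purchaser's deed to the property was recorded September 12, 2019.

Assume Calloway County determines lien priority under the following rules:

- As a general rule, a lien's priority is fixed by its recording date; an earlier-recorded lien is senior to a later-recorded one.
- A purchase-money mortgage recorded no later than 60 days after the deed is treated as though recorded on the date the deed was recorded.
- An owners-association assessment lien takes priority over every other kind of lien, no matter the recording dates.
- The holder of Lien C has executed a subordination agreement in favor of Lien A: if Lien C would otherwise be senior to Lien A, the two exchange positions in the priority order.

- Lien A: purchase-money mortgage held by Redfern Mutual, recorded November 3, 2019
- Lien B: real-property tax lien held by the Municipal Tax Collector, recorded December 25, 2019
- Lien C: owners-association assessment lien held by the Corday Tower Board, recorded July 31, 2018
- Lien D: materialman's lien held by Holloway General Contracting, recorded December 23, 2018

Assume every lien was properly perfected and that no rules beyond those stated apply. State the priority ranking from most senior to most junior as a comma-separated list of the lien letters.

A, D, C, B

Adjusting effective dates: A relates back to the deed date September 12, 2019.
As an owners-association assessment lien, C is senior to every other lien.
Ordering the rest by effective date: D (December 23, 2018), A (September 12, 2019), B (December 25, 2019).
The subordination applies — C was senior to A — so C and A swap.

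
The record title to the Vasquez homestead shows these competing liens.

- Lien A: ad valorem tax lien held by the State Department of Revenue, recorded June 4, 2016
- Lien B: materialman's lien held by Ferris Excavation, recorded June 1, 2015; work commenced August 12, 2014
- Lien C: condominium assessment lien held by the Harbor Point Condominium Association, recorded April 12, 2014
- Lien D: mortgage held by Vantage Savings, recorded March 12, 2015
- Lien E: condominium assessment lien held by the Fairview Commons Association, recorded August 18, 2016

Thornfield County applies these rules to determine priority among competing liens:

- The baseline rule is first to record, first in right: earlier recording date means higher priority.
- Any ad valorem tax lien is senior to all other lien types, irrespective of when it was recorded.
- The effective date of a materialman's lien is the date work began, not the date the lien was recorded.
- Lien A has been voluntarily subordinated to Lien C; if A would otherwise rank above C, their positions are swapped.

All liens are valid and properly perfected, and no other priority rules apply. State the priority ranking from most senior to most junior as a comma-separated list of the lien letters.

First, effective dates: B relates back to August 12, 2014 (work commenced).
A is an ad valorem tax lien, so it outranks all other liens regardless of date.
The other liens, earliest effective date first: C (April 12, 2014), B (August 12, 2014), D (March 12, 2015), E (August 18, 2016).
A would otherwise be senior to C, so under the subordination agreement A and C exchange positions.

C, A, B, D, E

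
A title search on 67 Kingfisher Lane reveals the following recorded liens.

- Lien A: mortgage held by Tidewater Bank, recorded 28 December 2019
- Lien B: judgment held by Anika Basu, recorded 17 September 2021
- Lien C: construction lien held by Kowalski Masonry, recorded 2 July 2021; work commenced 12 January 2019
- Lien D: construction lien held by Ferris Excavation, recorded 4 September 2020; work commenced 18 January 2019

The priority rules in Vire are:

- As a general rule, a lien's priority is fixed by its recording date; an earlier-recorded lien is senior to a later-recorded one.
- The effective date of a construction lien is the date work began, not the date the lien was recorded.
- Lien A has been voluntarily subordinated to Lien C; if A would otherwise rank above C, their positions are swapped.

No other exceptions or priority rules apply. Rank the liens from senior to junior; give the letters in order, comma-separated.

C, D, A, B

First, effective dates: C is treated as recorded 12 January 2019, the work-commencement date; D is treated as recorded 18 January 2019, the work-commencement date.
Sorted by effective date: C (12 January 2019), D (18 January 2019), A (28 December 2019), B (17 September 2021).
A is already junior to C, so the subordination agreement changes nothing.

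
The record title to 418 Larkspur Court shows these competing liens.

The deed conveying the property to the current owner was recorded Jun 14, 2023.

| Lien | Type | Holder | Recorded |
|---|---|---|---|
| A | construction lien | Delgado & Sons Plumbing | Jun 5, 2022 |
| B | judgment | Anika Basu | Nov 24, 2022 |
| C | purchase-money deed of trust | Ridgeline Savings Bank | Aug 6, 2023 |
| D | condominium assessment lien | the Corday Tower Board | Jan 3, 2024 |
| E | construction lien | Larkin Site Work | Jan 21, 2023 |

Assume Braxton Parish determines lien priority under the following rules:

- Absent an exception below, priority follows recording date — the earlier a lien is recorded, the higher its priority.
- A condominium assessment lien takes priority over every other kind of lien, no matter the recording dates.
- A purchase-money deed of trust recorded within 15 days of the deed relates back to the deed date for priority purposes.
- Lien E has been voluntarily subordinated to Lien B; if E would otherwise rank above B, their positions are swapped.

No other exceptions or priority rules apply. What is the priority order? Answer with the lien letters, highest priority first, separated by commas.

Adjusting effective dates: C missed the 15-day window (53 days after the deed), so its recording date stands.
D is a condominium assessment lien, so it outranks all other liens regardless of date.
The other liens, earliest effective date first: A (Jun 5, 2022), B (Nov 24, 2022), E (Jan 21, 2023), C (Aug 6, 2023).
E is already junior to B, so the subordination agreement changes nothing.

D, A, B, E, C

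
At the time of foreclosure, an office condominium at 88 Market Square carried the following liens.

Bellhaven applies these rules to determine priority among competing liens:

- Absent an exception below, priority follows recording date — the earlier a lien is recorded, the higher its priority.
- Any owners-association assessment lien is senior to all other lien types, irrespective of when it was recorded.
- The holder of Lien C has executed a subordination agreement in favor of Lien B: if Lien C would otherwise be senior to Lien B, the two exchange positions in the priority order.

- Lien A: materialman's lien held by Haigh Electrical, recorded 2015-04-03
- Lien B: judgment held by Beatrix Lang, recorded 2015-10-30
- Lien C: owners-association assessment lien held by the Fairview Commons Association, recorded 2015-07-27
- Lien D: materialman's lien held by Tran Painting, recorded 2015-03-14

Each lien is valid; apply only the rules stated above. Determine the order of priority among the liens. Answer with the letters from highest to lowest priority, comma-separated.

B, D, A, C

As an owners-association assessment lien, C is senior to every other lien.
The other liens, earliest effective date first: D (2015-03-14), A (2015-04-03), B (2015-10-30).
C is senior to B before the subordination, so the two trade places.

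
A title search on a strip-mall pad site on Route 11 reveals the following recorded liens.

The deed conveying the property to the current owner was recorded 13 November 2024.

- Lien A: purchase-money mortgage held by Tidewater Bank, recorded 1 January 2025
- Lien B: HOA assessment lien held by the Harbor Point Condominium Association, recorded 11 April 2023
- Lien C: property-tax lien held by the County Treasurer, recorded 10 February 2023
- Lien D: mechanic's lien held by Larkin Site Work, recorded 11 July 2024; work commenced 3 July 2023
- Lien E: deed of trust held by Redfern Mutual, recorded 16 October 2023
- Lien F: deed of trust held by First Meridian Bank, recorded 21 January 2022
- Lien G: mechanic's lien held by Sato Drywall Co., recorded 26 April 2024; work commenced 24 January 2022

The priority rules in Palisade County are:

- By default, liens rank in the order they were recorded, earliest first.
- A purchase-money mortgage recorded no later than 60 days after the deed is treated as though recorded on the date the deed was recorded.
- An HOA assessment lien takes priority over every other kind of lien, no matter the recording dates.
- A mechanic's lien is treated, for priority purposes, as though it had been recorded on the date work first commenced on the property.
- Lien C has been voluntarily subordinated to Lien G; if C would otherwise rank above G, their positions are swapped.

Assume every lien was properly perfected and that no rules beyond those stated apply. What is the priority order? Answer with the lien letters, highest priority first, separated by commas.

Effective dates: A relates back to the deed date 13 November 2024; D's effective date is 3 July 2023, when work began; G's effective date is 24 January 2022, when work began.
As an HOA assessment lien, B is senior to every other lien.
Ordering the rest by effective date: F (21 January 2022), G (24 January 2022), C (10 February 2023), D (3 July 2023), E (16 October 2023), A (13 November 2024).
Since C is not senior to G, the subordination leaves the order unchanged.

B, F, G, C, D, E, A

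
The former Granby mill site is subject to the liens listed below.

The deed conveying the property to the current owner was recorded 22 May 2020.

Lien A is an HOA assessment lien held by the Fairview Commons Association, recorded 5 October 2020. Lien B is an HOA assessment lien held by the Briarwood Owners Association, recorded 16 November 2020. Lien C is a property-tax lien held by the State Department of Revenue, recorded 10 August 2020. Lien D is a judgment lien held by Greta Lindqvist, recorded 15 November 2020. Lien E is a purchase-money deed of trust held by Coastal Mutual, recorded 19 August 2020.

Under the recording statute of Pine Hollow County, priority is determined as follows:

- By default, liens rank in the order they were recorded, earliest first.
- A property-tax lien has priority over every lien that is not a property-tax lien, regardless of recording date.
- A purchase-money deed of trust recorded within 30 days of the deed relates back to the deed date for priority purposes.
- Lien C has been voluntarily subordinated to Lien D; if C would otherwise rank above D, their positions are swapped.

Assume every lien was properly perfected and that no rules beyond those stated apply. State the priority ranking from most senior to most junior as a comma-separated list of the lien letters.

D, E, A, C, B

Effective dates: E missed the 30-day window (89 days after the deed), so its recording date stands.
C is a property-tax lien, so it outranks all other liens regardless of date.
Remaining liens by effective date: E (19 August 2020), A (5 October 2020), D (15 November 2020), B (16 November 2020).
C is senior to D before the subordination, so the two trade places.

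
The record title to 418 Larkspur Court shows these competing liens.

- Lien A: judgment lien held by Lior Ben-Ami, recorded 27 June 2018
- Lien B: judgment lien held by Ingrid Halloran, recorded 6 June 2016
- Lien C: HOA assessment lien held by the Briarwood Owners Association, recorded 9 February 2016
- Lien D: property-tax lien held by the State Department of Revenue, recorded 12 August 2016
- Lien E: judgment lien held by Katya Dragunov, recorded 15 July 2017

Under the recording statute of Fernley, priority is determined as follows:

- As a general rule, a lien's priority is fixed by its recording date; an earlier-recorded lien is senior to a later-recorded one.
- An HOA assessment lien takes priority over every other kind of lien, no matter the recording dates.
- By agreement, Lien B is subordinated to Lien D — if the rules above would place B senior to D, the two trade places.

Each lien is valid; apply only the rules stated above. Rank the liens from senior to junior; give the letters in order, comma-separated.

C is an HOA assessment lien, so it outranks all other liens regardless of date.
The other liens, earliest effective date first: B (6 June 2016), D (12 August 2016), E (15 July 2017), A (27 June 2018).
Because B would otherwise rank above D, the subordination swaps them.

C, D, B, E, A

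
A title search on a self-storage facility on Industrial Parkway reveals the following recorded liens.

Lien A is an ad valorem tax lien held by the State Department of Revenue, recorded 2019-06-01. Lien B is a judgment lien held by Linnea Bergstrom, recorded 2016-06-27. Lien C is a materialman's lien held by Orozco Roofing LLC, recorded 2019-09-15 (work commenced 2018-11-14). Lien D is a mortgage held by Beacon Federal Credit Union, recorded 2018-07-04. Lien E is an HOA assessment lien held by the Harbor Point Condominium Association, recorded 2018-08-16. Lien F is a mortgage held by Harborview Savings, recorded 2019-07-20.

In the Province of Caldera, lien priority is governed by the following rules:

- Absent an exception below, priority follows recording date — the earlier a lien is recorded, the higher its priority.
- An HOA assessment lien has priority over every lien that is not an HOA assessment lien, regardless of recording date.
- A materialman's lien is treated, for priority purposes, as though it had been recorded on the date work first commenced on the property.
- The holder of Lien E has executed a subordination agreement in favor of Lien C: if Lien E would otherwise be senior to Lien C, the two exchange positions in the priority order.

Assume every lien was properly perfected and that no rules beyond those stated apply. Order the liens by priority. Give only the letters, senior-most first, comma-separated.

C, B, D, E, A, F

First, effective dates: C's effective date is 2018-11-14, when work began.
E is an HOA assessment lien, so it outranks all other liens regardless of date.
The other liens, earliest effective date first: B (2016-06-27), D (2018-07-04), C (2018-11-14), A (2019-06-01), F (2019-07-20).
E would otherwise be senior to C, so under the subordination agreement E and C exchange positions.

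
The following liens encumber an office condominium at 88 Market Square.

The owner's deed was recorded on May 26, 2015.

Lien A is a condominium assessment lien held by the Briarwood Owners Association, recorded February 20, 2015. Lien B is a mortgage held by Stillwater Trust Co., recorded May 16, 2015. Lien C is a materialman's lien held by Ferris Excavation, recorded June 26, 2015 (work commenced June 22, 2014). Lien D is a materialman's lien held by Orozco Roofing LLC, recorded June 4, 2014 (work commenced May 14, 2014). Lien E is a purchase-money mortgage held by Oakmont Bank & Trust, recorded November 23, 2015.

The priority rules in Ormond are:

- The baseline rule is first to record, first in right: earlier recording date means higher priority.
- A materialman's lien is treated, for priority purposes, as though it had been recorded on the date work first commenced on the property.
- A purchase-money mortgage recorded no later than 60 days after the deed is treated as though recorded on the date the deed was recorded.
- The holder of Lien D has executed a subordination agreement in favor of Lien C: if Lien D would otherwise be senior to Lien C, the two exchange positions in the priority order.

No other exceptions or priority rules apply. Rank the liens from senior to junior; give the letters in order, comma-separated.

First, effective dates: C is treated as recorded June 22, 2014, the work-commencement date; D's effective date is May 14, 2014, when work began; E was recorded 181 days after the deed — beyond 60 days — so no relation-back applies.
Ordering by effective date: D (May 14, 2014), C (June 22, 2014), A (February 20, 2015), B (May 16, 2015), E (November 23, 2015).
D is senior to C before the subordination, so the two trade places.

C, D, A, B, E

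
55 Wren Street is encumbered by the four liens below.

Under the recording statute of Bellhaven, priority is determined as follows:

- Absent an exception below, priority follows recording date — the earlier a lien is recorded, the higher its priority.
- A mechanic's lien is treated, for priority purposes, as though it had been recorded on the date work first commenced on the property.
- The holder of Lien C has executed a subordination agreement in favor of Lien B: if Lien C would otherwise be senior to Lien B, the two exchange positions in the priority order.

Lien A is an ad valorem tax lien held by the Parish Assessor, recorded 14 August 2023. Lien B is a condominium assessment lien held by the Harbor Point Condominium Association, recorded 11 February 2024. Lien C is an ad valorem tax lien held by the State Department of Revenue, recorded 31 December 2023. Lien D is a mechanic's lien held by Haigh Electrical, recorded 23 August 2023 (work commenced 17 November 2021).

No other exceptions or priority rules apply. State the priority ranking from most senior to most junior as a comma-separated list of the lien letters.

D, A, B, C

Effective dates: D relates back to 17 November 2021 (work commenced).
Ordering by effective date: D (17 November 2021), A (14 August 2023), C (31 December 2023), B (11 February 2024).
The subordination applies — C was senior to B — so C and B swap.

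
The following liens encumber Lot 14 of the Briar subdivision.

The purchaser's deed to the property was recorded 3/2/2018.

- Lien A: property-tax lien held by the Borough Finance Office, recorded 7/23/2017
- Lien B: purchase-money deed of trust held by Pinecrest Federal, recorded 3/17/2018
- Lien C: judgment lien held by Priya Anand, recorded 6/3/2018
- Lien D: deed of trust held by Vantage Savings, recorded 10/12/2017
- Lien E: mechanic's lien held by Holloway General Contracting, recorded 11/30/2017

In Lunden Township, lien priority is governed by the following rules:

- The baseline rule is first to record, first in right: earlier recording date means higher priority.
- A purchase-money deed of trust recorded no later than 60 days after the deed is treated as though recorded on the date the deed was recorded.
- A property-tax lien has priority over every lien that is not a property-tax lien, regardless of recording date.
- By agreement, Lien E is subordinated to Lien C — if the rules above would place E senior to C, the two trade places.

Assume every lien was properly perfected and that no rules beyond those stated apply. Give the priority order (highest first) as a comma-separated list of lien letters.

A, D, C, B, E

First, effective dates: B's effective date is the deed date, 3/2/2018.
As a property-tax lien, A is senior to every other lien.
Remaining liens by effective date: D (10/12/2017), E (11/30/2017), B (3/2/2018), C (6/3/2018).
The subordination applies — E was senior to C — so E and C swap.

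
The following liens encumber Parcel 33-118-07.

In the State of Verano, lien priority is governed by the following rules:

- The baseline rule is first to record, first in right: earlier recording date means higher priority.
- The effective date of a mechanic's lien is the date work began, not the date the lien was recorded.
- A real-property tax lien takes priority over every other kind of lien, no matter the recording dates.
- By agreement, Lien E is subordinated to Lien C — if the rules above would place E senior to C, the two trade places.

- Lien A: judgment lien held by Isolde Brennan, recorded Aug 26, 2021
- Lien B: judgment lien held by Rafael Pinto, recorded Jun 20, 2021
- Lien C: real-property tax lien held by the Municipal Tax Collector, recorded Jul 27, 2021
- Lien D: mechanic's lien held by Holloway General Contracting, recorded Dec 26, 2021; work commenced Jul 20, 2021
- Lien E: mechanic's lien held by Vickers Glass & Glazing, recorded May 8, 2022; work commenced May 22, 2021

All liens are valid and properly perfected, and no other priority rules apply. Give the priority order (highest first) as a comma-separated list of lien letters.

C, E, B, D, A

Adjusting effective dates: D relates back to Jul 20, 2021 (work commenced); E relates back to May 22, 2021 (work commenced).
C is a real-property tax lien, so it outranks all other liens regardless of date.
Remaining liens by effective date: E (May 22, 2021), B (Jun 20, 2021), D (Jul 20, 2021), A (Aug 26, 2021).
E is already junior to C, so the subordination agreement changes nothing.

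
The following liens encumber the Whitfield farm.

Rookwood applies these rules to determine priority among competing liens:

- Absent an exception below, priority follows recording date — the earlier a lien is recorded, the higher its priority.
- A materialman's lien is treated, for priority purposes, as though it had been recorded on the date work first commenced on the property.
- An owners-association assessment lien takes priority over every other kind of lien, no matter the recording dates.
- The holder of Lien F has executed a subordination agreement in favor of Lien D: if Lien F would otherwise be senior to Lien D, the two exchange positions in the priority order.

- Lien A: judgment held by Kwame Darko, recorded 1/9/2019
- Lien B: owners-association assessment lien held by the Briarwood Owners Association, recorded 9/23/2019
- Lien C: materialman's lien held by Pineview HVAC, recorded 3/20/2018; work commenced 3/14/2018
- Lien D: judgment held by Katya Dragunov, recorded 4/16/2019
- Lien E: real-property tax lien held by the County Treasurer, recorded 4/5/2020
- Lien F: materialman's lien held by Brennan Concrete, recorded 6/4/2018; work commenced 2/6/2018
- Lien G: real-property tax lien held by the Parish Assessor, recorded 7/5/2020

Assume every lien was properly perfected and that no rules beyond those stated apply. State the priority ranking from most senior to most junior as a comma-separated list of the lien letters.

B, D, C, A, F, E, G

First, effective dates: C relates back to 3/14/2018 (work commenced); F's effective date is 2/6/2018, when work began.
B is an owners-association assessment lien and takes priority over every other lien.
Remaining liens by effective date: F (2/6/2018), C (3/14/2018), A (1/9/2019), D (4/16/2019), E (4/5/2020), G (7/5/2020).
F would otherwise be senior to D, so under the subordination agreement F and D exchange positions.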